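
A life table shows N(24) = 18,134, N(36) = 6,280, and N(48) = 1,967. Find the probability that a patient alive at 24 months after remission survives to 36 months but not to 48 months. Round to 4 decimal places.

This is the probability of reaching 36 but not 48, conditional on being alive at 24: (N(36) − N(48)) / N(24).
= (6,280 − 1,967) / 18,134 = 4,313 / 18,134 = 0.237841.

0.2378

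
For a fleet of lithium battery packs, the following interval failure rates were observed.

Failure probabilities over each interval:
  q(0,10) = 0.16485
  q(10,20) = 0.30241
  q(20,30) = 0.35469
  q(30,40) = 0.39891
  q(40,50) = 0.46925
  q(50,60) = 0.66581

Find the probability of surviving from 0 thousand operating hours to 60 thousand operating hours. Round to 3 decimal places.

Chaining the interval survival probabilities: (1 − 0.16485) × (1 − 0.30241) × (1 − 0.35469) × (1 − 0.39891) × (1 − 0.46925) × (1 − 0.66581).
= 0.83515 × 0.69759 × 0.64531 × 0.60109 × 0.53075 × 0.33419 = 0.040083.

0.040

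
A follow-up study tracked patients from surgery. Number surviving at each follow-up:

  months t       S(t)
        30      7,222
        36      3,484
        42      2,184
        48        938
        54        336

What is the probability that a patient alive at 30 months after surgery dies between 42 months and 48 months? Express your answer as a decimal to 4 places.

0.1725

This is the probability of reaching 42 but not 48, conditional on being alive at 30: (S(42) − S(48)) / S(30).
= (2,184 − 938) / 7,222 = 1,246 / 7,222 = 0.172528.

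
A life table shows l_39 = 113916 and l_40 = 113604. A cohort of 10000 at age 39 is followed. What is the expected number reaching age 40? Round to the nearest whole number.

The relevant probability is 113604/113916 = 0.997261.
Expected number = 10000 × 0.997261 = 9973.

9973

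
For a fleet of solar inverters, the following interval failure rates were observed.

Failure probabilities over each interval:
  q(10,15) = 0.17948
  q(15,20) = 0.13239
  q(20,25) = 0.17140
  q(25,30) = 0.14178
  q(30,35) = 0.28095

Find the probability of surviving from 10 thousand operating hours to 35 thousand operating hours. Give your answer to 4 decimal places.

0.3640

P(survive 10→35) = (1 − 0.17948) × (1 − 0.13239) × (1 − 0.17140) × (1 − 0.14178) × (1 − 0.28095).
= 0.82052 × 0.86761 × 0.82860 × 0.85822 × 0.71905 = 0.364013.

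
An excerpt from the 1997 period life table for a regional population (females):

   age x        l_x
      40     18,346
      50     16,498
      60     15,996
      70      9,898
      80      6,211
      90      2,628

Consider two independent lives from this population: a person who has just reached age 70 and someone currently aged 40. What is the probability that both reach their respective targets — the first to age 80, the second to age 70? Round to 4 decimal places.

p₁ = l_80/l_70 = 6,211/9,898 = 0.627501; p₂ = l_70/l_40 = 9,898/18,346 = 0.539518.
P(both) = p₁ × p₂ = 0.627501 × 0.539518 = 0.338548.

0.3385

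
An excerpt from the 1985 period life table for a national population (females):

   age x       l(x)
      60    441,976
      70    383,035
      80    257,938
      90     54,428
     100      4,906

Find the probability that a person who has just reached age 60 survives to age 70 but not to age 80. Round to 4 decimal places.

This is the probability of reaching 70 but not 80, conditional on being alive at 60: (l(70) − l(80)) / l(60).
= (383,035 − 257,938) / 441,976 = 125,097 / 441,976 = 0.283040.

0.2830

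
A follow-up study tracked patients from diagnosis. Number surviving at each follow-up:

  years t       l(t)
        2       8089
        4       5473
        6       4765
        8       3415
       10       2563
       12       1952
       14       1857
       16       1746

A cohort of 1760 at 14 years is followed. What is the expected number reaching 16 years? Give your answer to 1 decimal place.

1654.8

The relevant probability is 1746/1857 = 0.940226.
Expected number = 1760 × 0.940226 = 1654.8.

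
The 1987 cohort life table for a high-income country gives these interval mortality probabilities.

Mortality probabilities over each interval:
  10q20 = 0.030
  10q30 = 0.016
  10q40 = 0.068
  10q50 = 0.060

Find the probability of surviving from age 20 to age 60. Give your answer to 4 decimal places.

The overall survival probability is (1 − 0.030) × (1 − 0.016) × (1 − 0.068) × (1 − 0.060).
= 0.970 × 0.984 × 0.932 × 0.940 = 0.836201.

0.8362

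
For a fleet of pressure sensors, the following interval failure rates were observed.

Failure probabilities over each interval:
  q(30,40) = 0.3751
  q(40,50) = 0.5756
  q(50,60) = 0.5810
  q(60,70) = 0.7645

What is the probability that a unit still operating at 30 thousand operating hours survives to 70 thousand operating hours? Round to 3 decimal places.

The overall survival probability is (1 − 0.3751) × (1 − 0.5756) × (1 − 0.5810) × (1 − 0.7645).
= 0.6249 × 0.4244 × 0.4190 × 0.2355 = 0.026169.

0.026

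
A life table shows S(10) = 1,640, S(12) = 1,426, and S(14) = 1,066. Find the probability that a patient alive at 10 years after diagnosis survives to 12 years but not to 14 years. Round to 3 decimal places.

0.220

This is the probability of reaching 12 but not 14, conditional on being alive at 10: (S(12) − S(14)) / S(10).
= (1,426 − 1,066) / 1,640 = 360 / 1,640 = 0.219512.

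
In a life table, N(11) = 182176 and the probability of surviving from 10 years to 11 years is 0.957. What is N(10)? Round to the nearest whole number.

190362

N(10) = N(11) / p = 182176 / 0.957 = 190362.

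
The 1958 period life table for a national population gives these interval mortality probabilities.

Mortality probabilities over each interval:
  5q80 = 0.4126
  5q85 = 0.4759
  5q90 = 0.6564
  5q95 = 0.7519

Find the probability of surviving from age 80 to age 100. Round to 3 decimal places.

The overall survival probability is (1 − 0.4126) × (1 − 0.4759) × (1 − 0.6564) × (1 − 0.7519).
= 0.5874 × 0.5241 × 0.3436 × 0.2481 = 0.026244.

0.026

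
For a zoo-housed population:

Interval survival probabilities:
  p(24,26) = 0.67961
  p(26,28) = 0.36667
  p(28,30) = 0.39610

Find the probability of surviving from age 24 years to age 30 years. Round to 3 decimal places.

0.099

Survival from 24 to 30 is the product of surviving each interval: 0.67961 × 0.36667 × 0.39610.
= 0.098705.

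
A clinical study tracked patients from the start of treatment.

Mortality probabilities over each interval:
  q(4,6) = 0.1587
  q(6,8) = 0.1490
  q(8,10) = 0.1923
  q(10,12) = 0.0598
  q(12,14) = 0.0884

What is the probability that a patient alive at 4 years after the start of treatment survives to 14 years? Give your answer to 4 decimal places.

P(survive 4→14) = (1 − 0.1587) × (1 − 0.1490) × (1 − 0.1923) × (1 − 0.0598) × (1 − 0.0884).
= 0.8413 × 0.8510 × 0.8077 × 0.9402 × 0.9116 = 0.495627.

0.4956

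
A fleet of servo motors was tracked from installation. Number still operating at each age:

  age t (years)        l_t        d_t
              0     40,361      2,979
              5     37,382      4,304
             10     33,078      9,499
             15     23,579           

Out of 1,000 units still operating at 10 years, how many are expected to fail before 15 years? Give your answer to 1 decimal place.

287.2

The relevant probability is 1 − 23,579/33,078 = 0.287170.
Expected number = 1,000 × 0.287170 = 287.2.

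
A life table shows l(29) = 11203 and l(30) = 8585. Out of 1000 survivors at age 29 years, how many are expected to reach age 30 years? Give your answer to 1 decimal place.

766.3

The relevant probability is 8585/11203 = 0.766313.
Expected number = 1000 × 0.766313 = 766.3.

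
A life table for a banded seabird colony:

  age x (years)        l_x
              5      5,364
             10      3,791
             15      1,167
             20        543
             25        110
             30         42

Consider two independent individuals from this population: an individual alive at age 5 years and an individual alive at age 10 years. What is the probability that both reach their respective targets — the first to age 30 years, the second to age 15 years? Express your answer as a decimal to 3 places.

p₁ = l_30/l_5 = 42/5,364 = 0.007830; p₂ = l_15/l_10 = 1,167/3,791 = 0.307834.
P(both) = p₁ × p₂ = 0.007830 × 0.307834 = 0.002410.

0.002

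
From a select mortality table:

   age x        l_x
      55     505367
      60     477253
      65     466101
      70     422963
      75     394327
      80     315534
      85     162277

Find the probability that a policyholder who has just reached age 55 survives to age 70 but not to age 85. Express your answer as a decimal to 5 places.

We want 15|15q55 = (l_70 − l_85)/l_55.
This is the probability of reaching 70 but not 85, conditional on being alive at 55: (l_70 − l_85) / l_55.
= (422963 − 162277) / 505367 = 260686 / 505367 = 0.515835.

0.51584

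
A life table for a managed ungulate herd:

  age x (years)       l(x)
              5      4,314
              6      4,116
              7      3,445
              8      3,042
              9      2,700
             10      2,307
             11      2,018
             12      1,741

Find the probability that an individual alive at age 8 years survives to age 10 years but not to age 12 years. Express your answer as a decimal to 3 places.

0.186

This is the probability of reaching 10 but not 12, conditional on being alive at 8: (l(10) − l(12)) / l(8).
= (2,307 − 1,741) / 3,042 = 566 / 3,042 = 0.186062.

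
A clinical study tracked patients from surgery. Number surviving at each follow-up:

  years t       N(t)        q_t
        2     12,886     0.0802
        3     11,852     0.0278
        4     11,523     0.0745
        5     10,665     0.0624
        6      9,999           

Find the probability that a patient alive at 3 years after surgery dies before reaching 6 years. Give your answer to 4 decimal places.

0.1563

P(die before 6 | alive at 3) = 1 − N(6)/N(3) = 1 − 9,999/11,852 = (1,853)/11,852 = 0.156345.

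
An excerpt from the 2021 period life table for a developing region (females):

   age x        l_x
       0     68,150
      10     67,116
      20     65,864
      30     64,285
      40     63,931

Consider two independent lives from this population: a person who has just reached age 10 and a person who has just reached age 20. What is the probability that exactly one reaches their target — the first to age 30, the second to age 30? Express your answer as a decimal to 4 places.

p₁ = l_30/l_10 = 64,285/67,116 = 0.957819; p₂ = l_30/l_20 = 64,285/65,864 = 0.976026.
P(exactly one) = p₁(1−p₂) + (1−p₁)p₂ = 0.022963 + 0.041170 = 0.064133.

0.0641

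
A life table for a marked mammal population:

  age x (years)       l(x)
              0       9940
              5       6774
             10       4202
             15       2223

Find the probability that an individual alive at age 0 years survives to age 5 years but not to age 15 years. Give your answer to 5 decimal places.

0.45785

This is the probability of reaching 5 but not 15, conditional on being alive at 0: (l(5) − l(15)) / l(0).
= (6774 − 2223) / 9940 = 4551 / 9940 = 0.457847.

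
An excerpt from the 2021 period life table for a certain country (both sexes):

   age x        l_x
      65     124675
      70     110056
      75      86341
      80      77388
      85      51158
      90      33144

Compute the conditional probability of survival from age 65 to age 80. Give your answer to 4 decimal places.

The conditional survival probability is l_80/l_65 = 77388/124675 = 0.620718.

0.6207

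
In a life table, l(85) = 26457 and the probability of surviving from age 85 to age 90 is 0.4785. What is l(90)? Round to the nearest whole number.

12660

l(90) = l(85) × p = 26457 × 0.4785 = 12660.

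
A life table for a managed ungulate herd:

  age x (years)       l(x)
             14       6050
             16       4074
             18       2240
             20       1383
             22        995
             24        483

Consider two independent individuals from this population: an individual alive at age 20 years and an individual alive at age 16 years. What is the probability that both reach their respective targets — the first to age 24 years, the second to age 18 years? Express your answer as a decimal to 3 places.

0.192

p₁ = l(24)/l(20) = 483/1383 = 0.349241; p₂ = l(18)/l(16) = 2240/4074 = 0.549828.
P(both) = p₁ × p₂ = 0.349241 × 0.549828 = 0.192022.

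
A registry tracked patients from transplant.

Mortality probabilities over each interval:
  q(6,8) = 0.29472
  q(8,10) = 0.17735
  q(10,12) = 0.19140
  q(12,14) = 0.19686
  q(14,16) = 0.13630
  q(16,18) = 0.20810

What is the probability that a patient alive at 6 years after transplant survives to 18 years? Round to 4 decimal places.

Chaining the interval survival probabilities: (1 − 0.29472) × (1 − 0.17735) × (1 − 0.19140) × (1 − 0.19686) × (1 − 0.13630) × (1 − 0.20810).
= 0.70528 × 0.82265 × 0.80860 × 0.80314 × 0.86370 × 0.79190 = 0.257712.

0.2577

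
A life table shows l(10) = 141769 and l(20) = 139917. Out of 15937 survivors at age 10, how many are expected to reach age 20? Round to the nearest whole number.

15729

The relevant probability is 139917/141769 = 0.986936.
Expected number = 15937 × 0.986936 = 15729.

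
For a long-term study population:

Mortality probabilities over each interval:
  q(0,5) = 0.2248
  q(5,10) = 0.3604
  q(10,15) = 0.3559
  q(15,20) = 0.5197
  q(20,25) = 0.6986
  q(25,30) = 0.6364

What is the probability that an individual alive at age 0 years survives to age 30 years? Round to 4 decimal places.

Survival from 0 to 30 is the product of surviving each interval: (1 − 0.2248) × (1 − 0.3604) × (1 − 0.3559) × (1 − 0.5197) × (1 − 0.6986) × (1 − 0.6364).
= 0.7752 × 0.6396 × 0.6441 × 0.4803 × 0.3014 × 0.3636 = 0.016810.

0.0168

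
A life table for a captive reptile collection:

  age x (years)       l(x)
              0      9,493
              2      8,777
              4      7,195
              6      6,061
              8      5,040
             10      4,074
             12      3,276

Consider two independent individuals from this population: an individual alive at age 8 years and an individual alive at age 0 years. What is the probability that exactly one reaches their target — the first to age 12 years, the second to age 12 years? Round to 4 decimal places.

0.5465

p₁ = l(12)/l(8) = 3,276/5,040 = 0.650000; p₂ = l(12)/l(0) = 3,276/9,493 = 0.345096.
P(exactly one) = p₁(1−p₂) + (1−p₁)p₂ = 0.425688 + 0.120784 = 0.546471.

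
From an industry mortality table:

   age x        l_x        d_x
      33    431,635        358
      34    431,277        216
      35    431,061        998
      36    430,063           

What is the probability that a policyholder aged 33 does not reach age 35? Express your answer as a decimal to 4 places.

0.0013

P(die before 35 | alive at 33) = 1 − l_35/l_33 = 1 − 431,061/431,635 = (574)/431,635 = 0.001330.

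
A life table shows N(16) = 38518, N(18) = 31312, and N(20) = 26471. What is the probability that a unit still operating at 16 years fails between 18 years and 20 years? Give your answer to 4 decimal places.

This is the probability of reaching 18 but not 20, conditional on being operational at 16: (N(18) − N(20)) / N(16).
= (31312 − 26471) / 38518 = 4841 / 38518 = 0.125681.

0.1257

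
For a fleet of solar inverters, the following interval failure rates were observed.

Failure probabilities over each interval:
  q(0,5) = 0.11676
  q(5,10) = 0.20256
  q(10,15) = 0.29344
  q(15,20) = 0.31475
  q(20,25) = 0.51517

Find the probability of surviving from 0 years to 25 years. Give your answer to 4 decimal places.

0.1653

P(survive 0→25) = (1 − 0.11676) × (1 − 0.20256) × (1 − 0.29344) × (1 − 0.31475) × (1 − 0.51517).
= 0.88324 × 0.79744 × 0.70656 × 0.68525 × 0.48483 = 0.165335.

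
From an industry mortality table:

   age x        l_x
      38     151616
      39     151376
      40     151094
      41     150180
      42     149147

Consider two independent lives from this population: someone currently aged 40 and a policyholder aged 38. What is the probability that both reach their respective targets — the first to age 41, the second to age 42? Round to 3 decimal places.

p₁ = l_41/l_40 = 150180/151094 = 0.993951; p₂ = l_42/l_38 = 149147/151616 = 0.983715.
P(both) = p₁ × p₂ = 0.993951 × 0.983715 = 0.977765.

0.978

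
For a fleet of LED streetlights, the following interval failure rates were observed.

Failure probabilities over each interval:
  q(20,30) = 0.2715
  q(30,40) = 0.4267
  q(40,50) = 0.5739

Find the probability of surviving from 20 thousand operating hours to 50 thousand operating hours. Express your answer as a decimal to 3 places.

0.178

Chaining the interval survival probabilities: (1 − 0.2715) × (1 − 0.4267) × (1 − 0.5739).
= 0.7285 × 0.5733 × 0.4261 = 0.177960.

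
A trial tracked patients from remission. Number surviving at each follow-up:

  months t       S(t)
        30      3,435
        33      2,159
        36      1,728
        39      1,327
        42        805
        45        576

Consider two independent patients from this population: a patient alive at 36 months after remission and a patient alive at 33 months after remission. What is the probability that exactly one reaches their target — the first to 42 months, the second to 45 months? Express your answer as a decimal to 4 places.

0.4841

p₁ = S(42)/S(36) = 805/1,728 = 0.465856; p₂ = S(45)/S(33) = 576/2,159 = 0.266790.
P(exactly one) = p₁(1−p₂) + (1−p₁)p₂ = 0.341570 + 0.142504 = 0.484075.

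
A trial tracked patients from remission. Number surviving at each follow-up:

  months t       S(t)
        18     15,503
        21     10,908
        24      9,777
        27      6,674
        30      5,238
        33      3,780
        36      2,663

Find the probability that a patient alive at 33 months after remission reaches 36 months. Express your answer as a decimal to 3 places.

0.704

The conditional survival probability is S(36)/S(33) = 2,663/3,780 = 0.704497.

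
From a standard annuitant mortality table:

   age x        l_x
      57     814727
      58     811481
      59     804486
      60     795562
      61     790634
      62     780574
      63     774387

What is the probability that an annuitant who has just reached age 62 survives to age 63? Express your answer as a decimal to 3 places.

0.992

We want 1p62 = l_63/l_62.
The conditional survival probability is l_63/l_62 = 774387/780574 = 0.992074.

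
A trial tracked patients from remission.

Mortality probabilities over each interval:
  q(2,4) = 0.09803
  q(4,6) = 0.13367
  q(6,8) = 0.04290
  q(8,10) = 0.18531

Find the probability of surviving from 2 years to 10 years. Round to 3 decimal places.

0.609

The overall survival probability is (1 − 0.09803) × (1 − 0.13367) × (1 − 0.04290) × (1 − 0.18531).
= 0.90197 × 0.86633 × 0.95710 × 0.81469 = 0.609292.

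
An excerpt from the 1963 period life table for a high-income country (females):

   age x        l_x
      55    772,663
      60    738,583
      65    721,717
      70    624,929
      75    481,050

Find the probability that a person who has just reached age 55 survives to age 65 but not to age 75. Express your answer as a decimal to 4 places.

0.3115

This is the probability of reaching 65 but not 75, conditional on being alive at 55: (l_65 − l_75) / l_55.
= (721,717 − 481,050) / 772,663 = 240,667 / 772,663 = 0.311477.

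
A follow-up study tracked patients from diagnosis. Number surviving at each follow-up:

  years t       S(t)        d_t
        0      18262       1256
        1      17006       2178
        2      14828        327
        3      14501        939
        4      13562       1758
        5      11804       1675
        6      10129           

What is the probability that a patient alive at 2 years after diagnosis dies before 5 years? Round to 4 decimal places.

0.2039

P(die before 5 | alive at 2) = 1 − S(5)/S(2) = 1 − 11804/14828 = (3024)/14828 = 0.203938.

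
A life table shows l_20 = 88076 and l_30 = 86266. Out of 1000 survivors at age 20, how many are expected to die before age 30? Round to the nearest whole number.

21

The relevant probability is 1 − 86266/88076 = 0.020550.
Expected number = 1000 × 0.020550 = 21.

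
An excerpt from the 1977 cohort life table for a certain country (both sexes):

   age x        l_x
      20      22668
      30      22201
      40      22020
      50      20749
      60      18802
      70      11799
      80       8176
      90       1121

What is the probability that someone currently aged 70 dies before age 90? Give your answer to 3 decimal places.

0.905

P(die before 90 | alive at 70) = 1 − l_90/l_70 = 1 − 1121/11799 = (10678)/11799 = 0.904992.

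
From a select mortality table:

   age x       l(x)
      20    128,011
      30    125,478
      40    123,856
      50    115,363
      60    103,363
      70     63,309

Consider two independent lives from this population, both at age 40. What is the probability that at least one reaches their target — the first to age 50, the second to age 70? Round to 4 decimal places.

p₁ = l(50)/l(40) = 115,363/123,856 = 0.931428; p₂ = l(70)/l(40) = 63,309/123,856 = 0.511150.
P(at least one) = 1 − (1−p₁)(1−p₂) = 1 − 0.068572 × 0.488850 = 0.966479.

0.9665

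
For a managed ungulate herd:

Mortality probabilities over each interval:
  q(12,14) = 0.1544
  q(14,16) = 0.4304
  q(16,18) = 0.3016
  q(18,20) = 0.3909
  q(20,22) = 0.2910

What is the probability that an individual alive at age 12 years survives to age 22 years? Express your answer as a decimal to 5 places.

Chaining the interval survival probabilities: (1 − 0.1544) × (1 − 0.4304) × (1 − 0.3016) × (1 − 0.3909) × (1 − 0.2910).
= 0.8456 × 0.5696 × 0.6984 × 0.6091 × 0.7090 = 0.145269.

0.14527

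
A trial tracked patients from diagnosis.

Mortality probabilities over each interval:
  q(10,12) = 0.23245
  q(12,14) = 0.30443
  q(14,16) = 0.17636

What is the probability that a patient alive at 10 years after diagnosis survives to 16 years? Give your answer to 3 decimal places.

0.440

Survival from 10 to 16 is the product of surviving each interval: (1 − 0.23245) × (1 − 0.30443) × (1 − 0.17636).
= 0.76755 × 0.69557 × 0.82364 = 0.439729.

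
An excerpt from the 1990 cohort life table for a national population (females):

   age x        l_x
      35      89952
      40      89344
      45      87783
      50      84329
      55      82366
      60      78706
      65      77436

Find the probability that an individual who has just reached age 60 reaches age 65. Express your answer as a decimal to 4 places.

0.9839

We want 5p60 = l_65/l_60.
The conditional survival probability is l_65/l_60 = 77436/78706 = 0.983864.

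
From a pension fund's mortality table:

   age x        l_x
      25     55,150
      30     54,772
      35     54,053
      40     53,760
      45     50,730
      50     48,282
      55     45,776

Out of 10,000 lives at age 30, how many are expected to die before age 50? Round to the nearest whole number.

1185

The relevant probability is 1 − 48,282/54,772 = 0.118491.
Expected number = 10,000 × 0.118491 = 1185.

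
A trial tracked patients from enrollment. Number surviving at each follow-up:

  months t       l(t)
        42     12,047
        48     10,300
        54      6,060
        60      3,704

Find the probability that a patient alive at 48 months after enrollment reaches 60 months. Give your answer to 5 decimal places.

The conditional survival probability is l(60)/l(48) = 3,704/10,300 = 0.359612.

0.35961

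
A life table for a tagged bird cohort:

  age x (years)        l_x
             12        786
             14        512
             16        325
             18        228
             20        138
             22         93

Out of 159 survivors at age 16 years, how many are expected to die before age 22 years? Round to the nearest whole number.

114

The relevant probability is 1 − 93/325 = 0.713846.
Expected number = 159 × 0.713846 = 114.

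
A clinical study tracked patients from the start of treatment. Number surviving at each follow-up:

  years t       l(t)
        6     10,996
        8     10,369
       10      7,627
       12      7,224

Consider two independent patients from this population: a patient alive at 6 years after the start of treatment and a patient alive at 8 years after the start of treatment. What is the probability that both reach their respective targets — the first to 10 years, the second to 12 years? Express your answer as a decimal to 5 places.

0.48324

p₁ = l(10)/l(6) = 7,627/10,996 = 0.693616; p₂ = l(12)/l(8) = 7,224/10,369 = 0.696692.
P(both) = p₁ × p₂ = 0.693616 × 0.696692 = 0.483237.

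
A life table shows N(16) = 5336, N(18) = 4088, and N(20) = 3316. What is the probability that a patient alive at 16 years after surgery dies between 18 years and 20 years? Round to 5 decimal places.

0.14468

This is the probability of reaching 18 but not 20, conditional on being alive at 16: (N(18) − N(20)) / N(16).
= (4088 − 3316) / 5336 = 772 / 5336 = 0.144678.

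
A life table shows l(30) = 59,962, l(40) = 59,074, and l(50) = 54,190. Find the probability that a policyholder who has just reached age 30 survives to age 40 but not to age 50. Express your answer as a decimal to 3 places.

0.081

This is the probability of reaching 40 but not 50, conditional on being alive at 30: (l(40) − l(50)) / l(30).
= (59,074 − 54,190) / 59,962 = 4,884 / 59,962 = 0.081452.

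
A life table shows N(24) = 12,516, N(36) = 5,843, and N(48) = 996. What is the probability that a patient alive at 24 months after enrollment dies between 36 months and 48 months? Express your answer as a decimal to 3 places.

This is the probability of reaching 36 but not 48, conditional on being alive at 24: (N(36) − N(48)) / N(24).
= (5,843 − 996) / 12,516 = 4,847 / 12,516 = 0.387264.

0.387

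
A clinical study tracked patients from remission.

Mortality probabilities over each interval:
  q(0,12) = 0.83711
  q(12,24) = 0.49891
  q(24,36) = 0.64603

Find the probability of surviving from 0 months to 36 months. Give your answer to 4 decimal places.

Survival from 0 to 36 is the product of surviving each interval: (1 − 0.83711) × (1 − 0.49891) × (1 − 0.64603).
= 0.16289 × 0.50109 × 0.35397 = 0.028892.

0.0289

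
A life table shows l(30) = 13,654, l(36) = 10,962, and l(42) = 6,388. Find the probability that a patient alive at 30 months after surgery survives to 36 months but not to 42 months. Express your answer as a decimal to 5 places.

This is the probability of reaching 36 but not 42, conditional on being alive at 30: (l(36) − l(42)) / l(30).
= (10,962 − 6,388) / 13,654 = 4,574 / 13,654 = 0.334993.

0.33499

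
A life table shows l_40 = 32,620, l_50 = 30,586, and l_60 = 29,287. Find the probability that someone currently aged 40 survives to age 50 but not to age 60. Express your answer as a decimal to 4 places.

0.0398

This is the probability of reaching 50 but not 60, conditional on being alive at 40: (l_50 − l_60) / l_40.
= (30,586 − 29,287) / 32,620 = 1,299 / 32,620 = 0.039822.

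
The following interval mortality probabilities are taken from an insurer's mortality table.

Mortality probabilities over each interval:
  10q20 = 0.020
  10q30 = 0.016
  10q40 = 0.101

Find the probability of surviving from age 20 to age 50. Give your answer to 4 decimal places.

0.8669

30p20 = (1 − 0.020) × (1 − 0.016) × (1 − 0.101).
= 0.980 × 0.984 × 0.899 = 0.866924.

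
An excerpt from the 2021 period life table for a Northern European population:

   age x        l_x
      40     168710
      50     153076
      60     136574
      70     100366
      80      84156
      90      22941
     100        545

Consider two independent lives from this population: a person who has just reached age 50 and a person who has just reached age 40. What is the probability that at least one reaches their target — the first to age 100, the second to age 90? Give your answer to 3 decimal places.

p₁ = l_100/l_50 = 545/153076 = 0.003560; p₂ = l_90/l_40 = 22941/168710 = 0.135979.
P(at least one) = 1 − (1−p₁)(1−p₂) = 1 − 0.996440 × 0.864021 = 0.139055.

0.139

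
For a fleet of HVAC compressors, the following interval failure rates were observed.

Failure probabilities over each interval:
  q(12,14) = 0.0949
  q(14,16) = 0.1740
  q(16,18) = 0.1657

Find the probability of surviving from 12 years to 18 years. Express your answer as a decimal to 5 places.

0.62373

Survival from 12 to 18 is the product of surviving each interval: (1 − 0.0949) × (1 − 0.1740) × (1 − 0.1657).
= 0.9051 × 0.8260 × 0.8343 = 0.623733.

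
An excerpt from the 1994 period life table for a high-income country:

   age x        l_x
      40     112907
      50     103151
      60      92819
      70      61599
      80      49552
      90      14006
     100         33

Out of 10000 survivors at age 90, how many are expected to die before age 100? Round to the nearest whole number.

9976

The relevant probability is 1 − 33/14006 = 0.997644.
Expected number = 10000 × 0.997644 = 9976.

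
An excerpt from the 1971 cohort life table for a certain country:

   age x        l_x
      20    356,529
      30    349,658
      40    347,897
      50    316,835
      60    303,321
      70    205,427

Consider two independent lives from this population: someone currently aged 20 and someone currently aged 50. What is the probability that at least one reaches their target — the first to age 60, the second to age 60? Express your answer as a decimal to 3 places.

p₁ = l_60/l_20 = 303,321/356,529 = 0.850761; p₂ = l_60/l_50 = 303,321/316,835 = 0.957347.
P(at least one) = 1 − (1−p₁)(1−p₂) = 1 − 0.149239 × 0.042653 = 0.993635.

0.994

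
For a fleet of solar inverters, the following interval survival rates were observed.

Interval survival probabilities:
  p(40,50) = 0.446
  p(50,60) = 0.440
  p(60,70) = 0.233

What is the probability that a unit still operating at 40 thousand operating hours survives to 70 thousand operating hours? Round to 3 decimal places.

0.046

The overall survival probability is 0.446 × 0.440 × 0.233.
= 0.045724.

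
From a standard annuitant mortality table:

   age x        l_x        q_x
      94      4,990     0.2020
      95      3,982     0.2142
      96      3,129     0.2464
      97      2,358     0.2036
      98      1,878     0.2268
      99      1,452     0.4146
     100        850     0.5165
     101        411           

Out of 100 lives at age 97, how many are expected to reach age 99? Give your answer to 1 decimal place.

The relevant probability is 1,452/2,358 = 0.615776.
Expected number = 100 × 0.615776 = 61.6.

61.6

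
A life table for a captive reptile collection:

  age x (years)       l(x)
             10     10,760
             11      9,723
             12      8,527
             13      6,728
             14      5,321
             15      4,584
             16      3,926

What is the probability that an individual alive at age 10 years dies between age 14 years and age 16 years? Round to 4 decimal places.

This is the probability of reaching 14 but not 16, conditional on being alive at 10: (l(14) − l(16)) / l(10).
= (5,321 − 3,926) / 10,760 = 1,395 / 10,760 = 0.129647.

0.1296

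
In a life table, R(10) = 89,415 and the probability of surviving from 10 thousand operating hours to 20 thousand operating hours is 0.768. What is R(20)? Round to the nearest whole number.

68671

R(20) = R(10) × p = 89,415 × 0.768 = 68671.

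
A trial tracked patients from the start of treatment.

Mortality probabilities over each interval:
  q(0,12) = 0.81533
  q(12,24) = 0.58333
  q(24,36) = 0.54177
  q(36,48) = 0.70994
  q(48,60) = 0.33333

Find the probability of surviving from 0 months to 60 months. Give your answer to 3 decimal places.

P(survive 0→60) = (1 − 0.81533) × (1 − 0.58333) × (1 − 0.54177) × (1 − 0.70994) × (1 − 0.33333).
= 0.18467 × 0.41667 × 0.45823 × 0.29006 × 0.66667 = 0.006818.

0.007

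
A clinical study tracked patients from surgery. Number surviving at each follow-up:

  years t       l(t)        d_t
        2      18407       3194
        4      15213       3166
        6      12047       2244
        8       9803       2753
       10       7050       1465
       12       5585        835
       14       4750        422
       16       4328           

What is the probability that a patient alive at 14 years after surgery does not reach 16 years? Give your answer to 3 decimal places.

P(die before 16 | alive at 14) = 1 − l(16)/l(14) = 1 − 4328/4750 = (422)/4750 = 0.088842.

0.089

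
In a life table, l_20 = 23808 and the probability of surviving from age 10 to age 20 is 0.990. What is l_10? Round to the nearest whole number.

24048

l_10 = l_20 / p = 23808 / 0.990 = 24048.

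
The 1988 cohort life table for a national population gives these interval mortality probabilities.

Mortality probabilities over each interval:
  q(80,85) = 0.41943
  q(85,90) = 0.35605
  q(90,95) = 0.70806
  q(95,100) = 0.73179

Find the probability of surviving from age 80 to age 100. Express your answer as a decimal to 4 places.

Chaining the interval survival probabilities: (1 − 0.41943) × (1 − 0.35605) × (1 − 0.70806) × (1 − 0.73179).
= 0.58057 × 0.64395 × 0.29194 × 0.26821 = 0.029274.

0.0293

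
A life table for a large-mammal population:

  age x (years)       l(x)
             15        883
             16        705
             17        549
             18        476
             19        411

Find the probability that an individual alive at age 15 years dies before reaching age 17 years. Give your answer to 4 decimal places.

P(die before 17 | alive at 15) = 1 − l(17)/l(15) = 1 − 549/883 = (334)/883 = 0.378256.

0.3783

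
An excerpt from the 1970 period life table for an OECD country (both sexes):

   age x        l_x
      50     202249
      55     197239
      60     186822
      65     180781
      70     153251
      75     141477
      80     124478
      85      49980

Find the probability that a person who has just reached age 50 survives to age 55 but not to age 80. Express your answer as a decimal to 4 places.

0.3598

We want 5|25q50 = (l_55 − l_80)/l_50.
This is the probability of reaching 55 but not 80, conditional on being alive at 50: (l_55 − l_80) / l_50.
= (197239 − 124478) / 202249 = 72761 / 202249 = 0.359760.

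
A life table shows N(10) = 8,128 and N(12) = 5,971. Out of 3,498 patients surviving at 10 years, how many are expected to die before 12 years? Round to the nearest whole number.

The relevant probability is 1 − 5,971/8,128 = 0.265379.
Expected number = 3,498 × 0.265379 = 928.

928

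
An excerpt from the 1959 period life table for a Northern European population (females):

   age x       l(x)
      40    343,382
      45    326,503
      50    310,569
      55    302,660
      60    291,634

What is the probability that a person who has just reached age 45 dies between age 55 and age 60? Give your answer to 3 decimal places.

This is the probability of reaching 55 but not 60, conditional on being alive at 45: (l(55) − l(60)) / l(45).
= (302,660 − 291,634) / 326,503 = 11,026 / 326,503 = 0.033770.

0.034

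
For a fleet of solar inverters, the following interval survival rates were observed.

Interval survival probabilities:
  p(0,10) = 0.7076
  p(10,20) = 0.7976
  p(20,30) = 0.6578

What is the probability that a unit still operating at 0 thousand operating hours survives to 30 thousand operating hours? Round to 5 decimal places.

P(survive 0→30) = 0.7076 × 0.7976 × 0.6578.
= 0.371250.

0.37125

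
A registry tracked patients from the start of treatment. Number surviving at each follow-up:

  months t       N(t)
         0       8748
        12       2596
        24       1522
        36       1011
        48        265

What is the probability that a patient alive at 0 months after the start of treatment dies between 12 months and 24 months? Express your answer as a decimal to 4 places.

This is the probability of reaching 12 but not 24, conditional on being alive at 0: (N(12) − N(24)) / N(0).
= (2596 − 1522) / 8748 = 1074 / 8748 = 0.122771.

0.1228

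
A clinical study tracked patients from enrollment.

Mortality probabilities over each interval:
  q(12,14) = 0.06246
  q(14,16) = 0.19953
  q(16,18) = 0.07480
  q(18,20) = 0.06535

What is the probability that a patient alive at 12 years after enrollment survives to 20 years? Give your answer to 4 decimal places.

Chaining the interval survival probabilities: (1 − 0.06246) × (1 − 0.19953) × (1 − 0.07480) × (1 − 0.06535).
= 0.93754 × 0.80047 × 0.92520 × 0.93465 = 0.648962.

0.6490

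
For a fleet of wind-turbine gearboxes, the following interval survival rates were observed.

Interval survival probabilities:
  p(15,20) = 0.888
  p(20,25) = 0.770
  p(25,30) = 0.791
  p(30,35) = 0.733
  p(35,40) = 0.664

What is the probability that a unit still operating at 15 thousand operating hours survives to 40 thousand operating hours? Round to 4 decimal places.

The overall survival probability is 0.888 × 0.770 × 0.791 × 0.733 × 0.664.
= 0.263240.

0.2632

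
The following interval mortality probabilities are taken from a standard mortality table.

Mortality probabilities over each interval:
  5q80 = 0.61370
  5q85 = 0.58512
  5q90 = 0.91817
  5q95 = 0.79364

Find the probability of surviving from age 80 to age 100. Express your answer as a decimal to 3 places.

0.003

20p80 = (1 − 0.61370) × (1 − 0.58512) × (1 − 0.91817) × (1 − 0.79364).
= 0.38630 × 0.41488 × 0.08183 × 0.20636 = 0.002706.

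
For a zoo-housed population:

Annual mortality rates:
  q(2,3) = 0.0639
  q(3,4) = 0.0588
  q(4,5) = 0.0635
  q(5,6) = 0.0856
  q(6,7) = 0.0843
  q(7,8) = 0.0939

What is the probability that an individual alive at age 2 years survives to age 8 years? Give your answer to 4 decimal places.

0.6260

The overall survival probability is (1 − 0.0639) × (1 − 0.0588) × (1 − 0.0635) × (1 − 0.0856) × (1 − 0.0843) × (1 − 0.0939).
= 0.9361 × 0.9412 × 0.9365 × 0.9144 × 0.9157 × 0.9061 = 0.626005.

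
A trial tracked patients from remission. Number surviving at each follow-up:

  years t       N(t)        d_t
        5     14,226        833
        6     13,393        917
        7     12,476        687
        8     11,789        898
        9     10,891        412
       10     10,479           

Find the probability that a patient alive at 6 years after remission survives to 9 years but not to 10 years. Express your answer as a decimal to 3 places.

This is the probability of reaching 9 but not 10, conditional on being alive at 6: (N(9) − N(10)) / N(6).
= (10,891 − 10,479) / 13,393 = 412 / 13,393 = 0.030762.

0.031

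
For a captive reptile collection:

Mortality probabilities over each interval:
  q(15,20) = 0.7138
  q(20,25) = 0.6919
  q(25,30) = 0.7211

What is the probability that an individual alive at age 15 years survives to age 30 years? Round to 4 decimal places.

Survival from 15 to 30 is the product of surviving each interval: (1 − 0.7138) × (1 − 0.6919) × (1 − 0.7211).
= 0.2862 × 0.3081 × 0.2789 = 0.024593.

0.0246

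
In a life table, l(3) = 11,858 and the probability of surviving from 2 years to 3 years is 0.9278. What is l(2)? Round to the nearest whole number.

l(2) = l(3) / p = 11,858 / 0.9278 = 12781.

12781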